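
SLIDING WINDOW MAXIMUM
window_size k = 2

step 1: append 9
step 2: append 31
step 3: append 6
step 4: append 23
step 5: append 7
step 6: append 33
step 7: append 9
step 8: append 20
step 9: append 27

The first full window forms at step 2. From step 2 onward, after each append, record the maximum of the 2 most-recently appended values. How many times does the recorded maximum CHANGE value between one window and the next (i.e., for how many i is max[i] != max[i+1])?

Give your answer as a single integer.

step 1: append 9 -> window=[9] (not full yet)
step 2: append 31 -> window=[9, 31] -> max=31
step 3: append 6 -> window=[31, 6] -> max=31
step 4: append 23 -> window=[6, 23] -> max=23
step 5: append 7 -> window=[23, 7] -> max=23
step 6: append 33 -> window=[7, 33] -> max=33
step 7: append 9 -> window=[33, 9] -> max=33
step 8: append 20 -> window=[9, 20] -> max=20
step 9: append 27 -> window=[20, 27] -> max=27
Recorded maximums: 31 31 23 23 33 33 20 27
Changes between consecutive maximums: 4

Answer: 4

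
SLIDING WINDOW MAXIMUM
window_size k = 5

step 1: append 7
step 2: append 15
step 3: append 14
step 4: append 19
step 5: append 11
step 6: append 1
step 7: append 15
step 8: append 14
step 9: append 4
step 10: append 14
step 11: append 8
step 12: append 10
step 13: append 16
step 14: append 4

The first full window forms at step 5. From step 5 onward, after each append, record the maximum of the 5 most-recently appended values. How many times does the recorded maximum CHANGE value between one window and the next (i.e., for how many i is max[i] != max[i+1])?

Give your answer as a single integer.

Answer: 3

Derivation:
step 1: append 7 -> window=[7] (not full yet)
step 2: append 15 -> window=[7, 15] (not full yet)
step 3: append 14 -> window=[7, 15, 14] (not full yet)
step 4: append 19 -> window=[7, 15, 14, 19] (not full yet)
step 5: append 11 -> window=[7, 15, 14, 19, 11] -> max=19
step 6: append 1 -> window=[15, 14, 19, 11, 1] -> max=19
step 7: append 15 -> window=[14, 19, 11, 1, 15] -> max=19
step 8: append 14 -> window=[19, 11, 1, 15, 14] -> max=19
step 9: append 4 -> window=[11, 1, 15, 14, 4] -> max=15
step 10: append 14 -> window=[1, 15, 14, 4, 14] -> max=15
step 11: append 8 -> window=[15, 14, 4, 14, 8] -> max=15
step 12: append 10 -> window=[14, 4, 14, 8, 10] -> max=14
step 13: append 16 -> window=[4, 14, 8, 10, 16] -> max=16
step 14: append 4 -> window=[14, 8, 10, 16, 4] -> max=16
Recorded maximums: 19 19 19 19 15 15 15 14 16 16
Changes between consecutive maximums: 3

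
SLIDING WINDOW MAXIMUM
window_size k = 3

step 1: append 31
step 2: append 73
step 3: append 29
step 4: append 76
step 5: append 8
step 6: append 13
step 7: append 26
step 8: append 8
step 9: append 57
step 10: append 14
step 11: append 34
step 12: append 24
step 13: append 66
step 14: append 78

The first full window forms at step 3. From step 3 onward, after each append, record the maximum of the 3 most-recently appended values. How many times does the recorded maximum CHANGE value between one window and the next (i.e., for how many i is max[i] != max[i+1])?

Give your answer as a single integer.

Answer: 6

Derivation:
step 1: append 31 -> window=[31] (not full yet)
step 2: append 73 -> window=[31, 73] (not full yet)
step 3: append 29 -> window=[31, 73, 29] -> max=73
step 4: append 76 -> window=[73, 29, 76] -> max=76
step 5: append 8 -> window=[29, 76, 8] -> max=76
step 6: append 13 -> window=[76, 8, 13] -> max=76
step 7: append 26 -> window=[8, 13, 26] -> max=26
step 8: append 8 -> window=[13, 26, 8] -> max=26
step 9: append 57 -> window=[26, 8, 57] -> max=57
step 10: append 14 -> window=[8, 57, 14] -> max=57
step 11: append 34 -> window=[57, 14, 34] -> max=57
step 12: append 24 -> window=[14, 34, 24] -> max=34
step 13: append 66 -> window=[34, 24, 66] -> max=66
step 14: append 78 -> window=[24, 66, 78] -> max=78
Recorded maximums: 73 76 76 76 26 26 57 57 57 34 66 78
Changes between consecutive maximums: 6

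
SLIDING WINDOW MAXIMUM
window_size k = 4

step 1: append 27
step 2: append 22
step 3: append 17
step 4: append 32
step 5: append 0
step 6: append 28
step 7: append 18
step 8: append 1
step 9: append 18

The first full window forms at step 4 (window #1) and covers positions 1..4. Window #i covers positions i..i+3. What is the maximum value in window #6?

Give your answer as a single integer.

Answer: 28

Derivation:
step 1: append 27 -> window=[27] (not full yet)
step 2: append 22 -> window=[27, 22] (not full yet)
step 3: append 17 -> window=[27, 22, 17] (not full yet)
step 4: append 32 -> window=[27, 22, 17, 32] -> max=32
step 5: append 0 -> window=[22, 17, 32, 0] -> max=32
step 6: append 28 -> window=[17, 32, 0, 28] -> max=32
step 7: append 18 -> window=[32, 0, 28, 18] -> max=32
step 8: append 1 -> window=[0, 28, 18, 1] -> max=28
step 9: append 18 -> window=[28, 18, 1, 18] -> max=28
Window #6 max = 28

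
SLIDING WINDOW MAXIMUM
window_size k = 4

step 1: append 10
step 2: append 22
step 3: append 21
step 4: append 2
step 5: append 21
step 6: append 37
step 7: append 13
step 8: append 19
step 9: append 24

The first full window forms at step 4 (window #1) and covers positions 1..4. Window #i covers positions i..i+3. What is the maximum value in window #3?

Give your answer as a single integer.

step 1: append 10 -> window=[10] (not full yet)
step 2: append 22 -> window=[10, 22] (not full yet)
step 3: append 21 -> window=[10, 22, 21] (not full yet)
step 4: append 2 -> window=[10, 22, 21, 2] -> max=22
step 5: append 21 -> window=[22, 21, 2, 21] -> max=22
step 6: append 37 -> window=[21, 2, 21, 37] -> max=37
Window #3 max = 37

Answer: 37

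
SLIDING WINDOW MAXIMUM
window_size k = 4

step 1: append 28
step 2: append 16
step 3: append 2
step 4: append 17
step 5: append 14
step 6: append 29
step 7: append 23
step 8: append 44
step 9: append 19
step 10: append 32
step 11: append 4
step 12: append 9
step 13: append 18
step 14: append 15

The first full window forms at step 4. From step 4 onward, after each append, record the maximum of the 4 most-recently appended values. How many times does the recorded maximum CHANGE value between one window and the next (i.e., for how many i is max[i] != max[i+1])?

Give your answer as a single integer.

Answer: 5

Derivation:
step 1: append 28 -> window=[28] (not full yet)
step 2: append 16 -> window=[28, 16] (not full yet)
step 3: append 2 -> window=[28, 16, 2] (not full yet)
step 4: append 17 -> window=[28, 16, 2, 17] -> max=28
step 5: append 14 -> window=[16, 2, 17, 14] -> max=17
step 6: append 29 -> window=[2, 17, 14, 29] -> max=29
step 7: append 23 -> window=[17, 14, 29, 23] -> max=29
step 8: append 44 -> window=[14, 29, 23, 44] -> max=44
step 9: append 19 -> window=[29, 23, 44, 19] -> max=44
step 10: append 32 -> window=[23, 44, 19, 32] -> max=44
step 11: append 4 -> window=[44, 19, 32, 4] -> max=44
step 12: append 9 -> window=[19, 32, 4, 9] -> max=32
step 13: append 18 -> window=[32, 4, 9, 18] -> max=32
step 14: append 15 -> window=[4, 9, 18, 15] -> max=18
Recorded maximums: 28 17 29 29 44 44 44 44 32 32 18
Changes between consecutive maximums: 5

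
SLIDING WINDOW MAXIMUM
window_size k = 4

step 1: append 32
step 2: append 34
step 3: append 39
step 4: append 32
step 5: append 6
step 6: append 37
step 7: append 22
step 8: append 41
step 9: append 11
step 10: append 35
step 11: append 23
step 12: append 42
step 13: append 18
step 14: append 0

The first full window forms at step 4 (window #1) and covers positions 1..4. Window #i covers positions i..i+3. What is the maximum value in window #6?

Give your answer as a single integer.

step 1: append 32 -> window=[32] (not full yet)
step 2: append 34 -> window=[32, 34] (not full yet)
step 3: append 39 -> window=[32, 34, 39] (not full yet)
step 4: append 32 -> window=[32, 34, 39, 32] -> max=39
step 5: append 6 -> window=[34, 39, 32, 6] -> max=39
step 6: append 37 -> window=[39, 32, 6, 37] -> max=39
step 7: append 22 -> window=[32, 6, 37, 22] -> max=37
step 8: append 41 -> window=[6, 37, 22, 41] -> max=41
step 9: append 11 -> window=[37, 22, 41, 11] -> max=41
Window #6 max = 41

Answer: 41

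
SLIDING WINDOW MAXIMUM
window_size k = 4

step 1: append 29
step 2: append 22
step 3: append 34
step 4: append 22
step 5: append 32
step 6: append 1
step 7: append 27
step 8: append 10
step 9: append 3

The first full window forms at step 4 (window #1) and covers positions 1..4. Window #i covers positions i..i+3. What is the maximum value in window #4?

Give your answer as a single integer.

Answer: 32

Derivation:
step 1: append 29 -> window=[29] (not full yet)
step 2: append 22 -> window=[29, 22] (not full yet)
step 3: append 34 -> window=[29, 22, 34] (not full yet)
step 4: append 22 -> window=[29, 22, 34, 22] -> max=34
step 5: append 32 -> window=[22, 34, 22, 32] -> max=34
step 6: append 1 -> window=[34, 22, 32, 1] -> max=34
step 7: append 27 -> window=[22, 32, 1, 27] -> max=32
Window #4 max = 32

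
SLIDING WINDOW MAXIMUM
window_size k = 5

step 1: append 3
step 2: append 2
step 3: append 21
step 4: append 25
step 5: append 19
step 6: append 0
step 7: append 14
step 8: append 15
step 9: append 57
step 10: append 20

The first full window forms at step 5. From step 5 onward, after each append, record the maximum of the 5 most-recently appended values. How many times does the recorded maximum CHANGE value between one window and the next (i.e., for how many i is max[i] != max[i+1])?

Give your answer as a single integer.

step 1: append 3 -> window=[3] (not full yet)
step 2: append 2 -> window=[3, 2] (not full yet)
step 3: append 21 -> window=[3, 2, 21] (not full yet)
step 4: append 25 -> window=[3, 2, 21, 25] (not full yet)
step 5: append 19 -> window=[3, 2, 21, 25, 19] -> max=25
step 6: append 0 -> window=[2, 21, 25, 19, 0] -> max=25
step 7: append 14 -> window=[21, 25, 19, 0, 14] -> max=25
step 8: append 15 -> window=[25, 19, 0, 14, 15] -> max=25
step 9: append 57 -> window=[19, 0, 14, 15, 57] -> max=57
step 10: append 20 -> window=[0, 14, 15, 57, 20] -> max=57
Recorded maximums: 25 25 25 25 57 57
Changes between consecutive maximums: 1

Answer: 1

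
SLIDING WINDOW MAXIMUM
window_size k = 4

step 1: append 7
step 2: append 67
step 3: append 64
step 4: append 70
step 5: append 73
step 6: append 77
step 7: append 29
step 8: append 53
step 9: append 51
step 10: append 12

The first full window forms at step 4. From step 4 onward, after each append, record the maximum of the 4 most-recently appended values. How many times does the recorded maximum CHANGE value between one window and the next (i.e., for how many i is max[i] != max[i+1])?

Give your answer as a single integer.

step 1: append 7 -> window=[7] (not full yet)
step 2: append 67 -> window=[7, 67] (not full yet)
step 3: append 64 -> window=[7, 67, 64] (not full yet)
step 4: append 70 -> window=[7, 67, 64, 70] -> max=70
step 5: append 73 -> window=[67, 64, 70, 73] -> max=73
step 6: append 77 -> window=[64, 70, 73, 77] -> max=77
step 7: append 29 -> window=[70, 73, 77, 29] -> max=77
step 8: append 53 -> window=[73, 77, 29, 53] -> max=77
step 9: append 51 -> window=[77, 29, 53, 51] -> max=77
step 10: append 12 -> window=[29, 53, 51, 12] -> max=53
Recorded maximums: 70 73 77 77 77 77 53
Changes between consecutive maximums: 3

Answer: 3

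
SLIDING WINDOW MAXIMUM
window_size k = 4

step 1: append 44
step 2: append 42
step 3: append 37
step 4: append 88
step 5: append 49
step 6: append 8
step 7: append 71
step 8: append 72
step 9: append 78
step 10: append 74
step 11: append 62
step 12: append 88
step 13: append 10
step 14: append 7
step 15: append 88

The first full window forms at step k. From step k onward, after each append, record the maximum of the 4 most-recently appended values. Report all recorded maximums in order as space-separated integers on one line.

step 1: append 44 -> window=[44] (not full yet)
step 2: append 42 -> window=[44, 42] (not full yet)
step 3: append 37 -> window=[44, 42, 37] (not full yet)
step 4: append 88 -> window=[44, 42, 37, 88] -> max=88
step 5: append 49 -> window=[42, 37, 88, 49] -> max=88
step 6: append 8 -> window=[37, 88, 49, 8] -> max=88
step 7: append 71 -> window=[88, 49, 8, 71] -> max=88
step 8: append 72 -> window=[49, 8, 71, 72] -> max=72
step 9: append 78 -> window=[8, 71, 72, 78] -> max=78
step 10: append 74 -> window=[71, 72, 78, 74] -> max=78
step 11: append 62 -> window=[72, 78, 74, 62] -> max=78
step 12: append 88 -> window=[78, 74, 62, 88] -> max=88
step 13: append 10 -> window=[74, 62, 88, 10] -> max=88
step 14: append 7 -> window=[62, 88, 10, 7] -> max=88
step 15: append 88 -> window=[88, 10, 7, 88] -> max=88

Answer: 88 88 88 88 72 78 78 78 88 88 88 88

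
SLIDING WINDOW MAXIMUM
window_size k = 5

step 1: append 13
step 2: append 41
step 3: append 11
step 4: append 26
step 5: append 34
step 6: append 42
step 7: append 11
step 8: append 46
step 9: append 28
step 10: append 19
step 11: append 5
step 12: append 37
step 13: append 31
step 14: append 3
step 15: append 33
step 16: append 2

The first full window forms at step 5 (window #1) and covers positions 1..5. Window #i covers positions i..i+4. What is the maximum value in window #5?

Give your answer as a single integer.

step 1: append 13 -> window=[13] (not full yet)
step 2: append 41 -> window=[13, 41] (not full yet)
step 3: append 11 -> window=[13, 41, 11] (not full yet)
step 4: append 26 -> window=[13, 41, 11, 26] (not full yet)
step 5: append 34 -> window=[13, 41, 11, 26, 34] -> max=41
step 6: append 42 -> window=[41, 11, 26, 34, 42] -> max=42
step 7: append 11 -> window=[11, 26, 34, 42, 11] -> max=42
step 8: append 46 -> window=[26, 34, 42, 11, 46] -> max=46
step 9: append 28 -> window=[34, 42, 11, 46, 28] -> max=46
Window #5 max = 46

Answer: 46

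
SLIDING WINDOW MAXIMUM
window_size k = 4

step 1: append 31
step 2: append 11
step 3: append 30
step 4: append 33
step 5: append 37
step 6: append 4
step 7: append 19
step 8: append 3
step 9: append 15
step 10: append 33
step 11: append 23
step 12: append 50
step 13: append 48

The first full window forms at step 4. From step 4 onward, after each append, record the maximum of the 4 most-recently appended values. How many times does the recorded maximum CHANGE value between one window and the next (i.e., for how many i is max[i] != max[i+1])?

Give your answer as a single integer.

step 1: append 31 -> window=[31] (not full yet)
step 2: append 11 -> window=[31, 11] (not full yet)
step 3: append 30 -> window=[31, 11, 30] (not full yet)
step 4: append 33 -> window=[31, 11, 30, 33] -> max=33
step 5: append 37 -> window=[11, 30, 33, 37] -> max=37
step 6: append 4 -> window=[30, 33, 37, 4] -> max=37
step 7: append 19 -> window=[33, 37, 4, 19] -> max=37
step 8: append 3 -> window=[37, 4, 19, 3] -> max=37
step 9: append 15 -> window=[4, 19, 3, 15] -> max=19
step 10: append 33 -> window=[19, 3, 15, 33] -> max=33
step 11: append 23 -> window=[3, 15, 33, 23] -> max=33
step 12: append 50 -> window=[15, 33, 23, 50] -> max=50
step 13: append 48 -> window=[33, 23, 50, 48] -> max=50
Recorded maximums: 33 37 37 37 37 19 33 33 50 50
Changes between consecutive maximums: 4

Answer: 4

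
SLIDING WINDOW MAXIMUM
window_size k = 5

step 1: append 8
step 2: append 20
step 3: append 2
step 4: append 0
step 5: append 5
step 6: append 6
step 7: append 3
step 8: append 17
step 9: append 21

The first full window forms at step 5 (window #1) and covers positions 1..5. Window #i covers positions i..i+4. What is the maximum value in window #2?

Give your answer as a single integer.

Answer: 20

Derivation:
step 1: append 8 -> window=[8] (not full yet)
step 2: append 20 -> window=[8, 20] (not full yet)
step 3: append 2 -> window=[8, 20, 2] (not full yet)
step 4: append 0 -> window=[8, 20, 2, 0] (not full yet)
step 5: append 5 -> window=[8, 20, 2, 0, 5] -> max=20
step 6: append 6 -> window=[20, 2, 0, 5, 6] -> max=20
Window #2 max = 20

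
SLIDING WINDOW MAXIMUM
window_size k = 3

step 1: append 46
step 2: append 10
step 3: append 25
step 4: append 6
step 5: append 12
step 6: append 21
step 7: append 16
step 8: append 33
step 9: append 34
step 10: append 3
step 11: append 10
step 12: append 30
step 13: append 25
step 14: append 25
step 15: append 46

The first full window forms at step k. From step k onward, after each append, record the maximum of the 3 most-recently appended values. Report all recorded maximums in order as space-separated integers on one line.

Answer: 46 25 25 21 21 33 34 34 34 30 30 30 46

Derivation:
step 1: append 46 -> window=[46] (not full yet)
step 2: append 10 -> window=[46, 10] (not full yet)
step 3: append 25 -> window=[46, 10, 25] -> max=46
step 4: append 6 -> window=[10, 25, 6] -> max=25
step 5: append 12 -> window=[25, 6, 12] -> max=25
step 6: append 21 -> window=[6, 12, 21] -> max=21
step 7: append 16 -> window=[12, 21, 16] -> max=21
step 8: append 33 -> window=[21, 16, 33] -> max=33
step 9: append 34 -> window=[16, 33, 34] -> max=34
step 10: append 3 -> window=[33, 34, 3] -> max=34
step 11: append 10 -> window=[34, 3, 10] -> max=34
step 12: append 30 -> window=[3, 10, 30] -> max=30
step 13: append 25 -> window=[10, 30, 25] -> max=30
step 14: append 25 -> window=[30, 25, 25] -> max=30
step 15: append 46 -> window=[25, 25, 46] -> max=46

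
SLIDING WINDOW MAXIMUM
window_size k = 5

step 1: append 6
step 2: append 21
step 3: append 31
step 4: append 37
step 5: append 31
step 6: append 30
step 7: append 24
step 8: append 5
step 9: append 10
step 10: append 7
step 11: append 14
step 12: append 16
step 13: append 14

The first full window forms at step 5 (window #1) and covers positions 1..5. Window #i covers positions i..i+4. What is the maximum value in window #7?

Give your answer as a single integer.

Answer: 24

Derivation:
step 1: append 6 -> window=[6] (not full yet)
step 2: append 21 -> window=[6, 21] (not full yet)
step 3: append 31 -> window=[6, 21, 31] (not full yet)
step 4: append 37 -> window=[6, 21, 31, 37] (not full yet)
step 5: append 31 -> window=[6, 21, 31, 37, 31] -> max=37
step 6: append 30 -> window=[21, 31, 37, 31, 30] -> max=37
step 7: append 24 -> window=[31, 37, 31, 30, 24] -> max=37
step 8: append 5 -> window=[37, 31, 30, 24, 5] -> max=37
step 9: append 10 -> window=[31, 30, 24, 5, 10] -> max=31
step 10: append 7 -> window=[30, 24, 5, 10, 7] -> max=30
step 11: append 14 -> window=[24, 5, 10, 7, 14] -> max=24
Window #7 max = 24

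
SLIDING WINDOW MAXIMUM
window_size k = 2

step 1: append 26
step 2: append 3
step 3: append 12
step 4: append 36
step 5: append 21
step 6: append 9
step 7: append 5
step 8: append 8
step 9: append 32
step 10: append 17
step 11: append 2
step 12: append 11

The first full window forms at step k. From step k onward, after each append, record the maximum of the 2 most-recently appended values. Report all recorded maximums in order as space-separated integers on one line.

step 1: append 26 -> window=[26] (not full yet)
step 2: append 3 -> window=[26, 3] -> max=26
step 3: append 12 -> window=[3, 12] -> max=12
step 4: append 36 -> window=[12, 36] -> max=36
step 5: append 21 -> window=[36, 21] -> max=36
step 6: append 9 -> window=[21, 9] -> max=21
step 7: append 5 -> window=[9, 5] -> max=9
step 8: append 8 -> window=[5, 8] -> max=8
step 9: append 32 -> window=[8, 32] -> max=32
step 10: append 17 -> window=[32, 17] -> max=32
step 11: append 2 -> window=[17, 2] -> max=17
step 12: append 11 -> window=[2, 11] -> max=11

Answer: 26 12 36 36 21 9 8 32 32 17 11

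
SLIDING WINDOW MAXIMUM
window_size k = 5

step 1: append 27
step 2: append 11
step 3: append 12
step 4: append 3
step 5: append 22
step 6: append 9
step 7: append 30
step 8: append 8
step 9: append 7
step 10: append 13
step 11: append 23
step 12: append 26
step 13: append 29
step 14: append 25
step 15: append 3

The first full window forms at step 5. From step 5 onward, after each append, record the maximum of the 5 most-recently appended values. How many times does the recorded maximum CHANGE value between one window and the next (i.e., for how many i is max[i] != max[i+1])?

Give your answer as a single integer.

Answer: 4

Derivation:
step 1: append 27 -> window=[27] (not full yet)
step 2: append 11 -> window=[27, 11] (not full yet)
step 3: append 12 -> window=[27, 11, 12] (not full yet)
step 4: append 3 -> window=[27, 11, 12, 3] (not full yet)
step 5: append 22 -> window=[27, 11, 12, 3, 22] -> max=27
step 6: append 9 -> window=[11, 12, 3, 22, 9] -> max=22
step 7: append 30 -> window=[12, 3, 22, 9, 30] -> max=30
step 8: append 8 -> window=[3, 22, 9, 30, 8] -> max=30
step 9: append 7 -> window=[22, 9, 30, 8, 7] -> max=30
step 10: append 13 -> window=[9, 30, 8, 7, 13] -> max=30
step 11: append 23 -> window=[30, 8, 7, 13, 23] -> max=30
step 12: append 26 -> window=[8, 7, 13, 23, 26] -> max=26
step 13: append 29 -> window=[7, 13, 23, 26, 29] -> max=29
step 14: append 25 -> window=[13, 23, 26, 29, 25] -> max=29
step 15: append 3 -> window=[23, 26, 29, 25, 3] -> max=29
Recorded maximums: 27 22 30 30 30 30 30 26 29 29 29
Changes between consecutive maximums: 4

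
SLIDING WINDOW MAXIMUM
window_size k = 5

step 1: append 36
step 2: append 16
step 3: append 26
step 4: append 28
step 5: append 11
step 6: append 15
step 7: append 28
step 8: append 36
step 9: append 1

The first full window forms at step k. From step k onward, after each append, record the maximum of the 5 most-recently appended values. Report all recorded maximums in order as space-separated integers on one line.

Answer: 36 28 28 36 36

Derivation:
step 1: append 36 -> window=[36] (not full yet)
step 2: append 16 -> window=[36, 16] (not full yet)
step 3: append 26 -> window=[36, 16, 26] (not full yet)
step 4: append 28 -> window=[36, 16, 26, 28] (not full yet)
step 5: append 11 -> window=[36, 16, 26, 28, 11] -> max=36
step 6: append 15 -> window=[16, 26, 28, 11, 15] -> max=28
step 7: append 28 -> window=[26, 28, 11, 15, 28] -> max=28
step 8: append 36 -> window=[28, 11, 15, 28, 36] -> max=36
step 9: append 1 -> window=[11, 15, 28, 36, 1] -> max=36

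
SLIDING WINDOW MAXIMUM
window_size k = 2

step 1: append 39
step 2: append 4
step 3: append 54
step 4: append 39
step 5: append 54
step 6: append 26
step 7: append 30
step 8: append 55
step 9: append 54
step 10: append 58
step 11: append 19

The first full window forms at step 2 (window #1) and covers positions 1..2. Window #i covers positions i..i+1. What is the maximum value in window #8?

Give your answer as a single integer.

Answer: 55

Derivation:
step 1: append 39 -> window=[39] (not full yet)
step 2: append 4 -> window=[39, 4] -> max=39
step 3: append 54 -> window=[4, 54] -> max=54
step 4: append 39 -> window=[54, 39] -> max=54
step 5: append 54 -> window=[39, 54] -> max=54
step 6: append 26 -> window=[54, 26] -> max=54
step 7: append 30 -> window=[26, 30] -> max=30
step 8: append 55 -> window=[30, 55] -> max=55
step 9: append 54 -> window=[55, 54] -> max=55
Window #8 max = 55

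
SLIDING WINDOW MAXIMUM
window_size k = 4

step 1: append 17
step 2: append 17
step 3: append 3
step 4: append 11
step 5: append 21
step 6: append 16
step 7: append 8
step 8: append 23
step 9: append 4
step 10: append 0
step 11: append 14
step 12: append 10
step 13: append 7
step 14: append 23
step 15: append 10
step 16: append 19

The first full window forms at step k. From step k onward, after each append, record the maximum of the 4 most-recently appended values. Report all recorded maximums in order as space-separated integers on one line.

Answer: 17 21 21 21 23 23 23 23 14 14 23 23 23

Derivation:
step 1: append 17 -> window=[17] (not full yet)
step 2: append 17 -> window=[17, 17] (not full yet)
step 3: append 3 -> window=[17, 17, 3] (not full yet)
step 4: append 11 -> window=[17, 17, 3, 11] -> max=17
step 5: append 21 -> window=[17, 3, 11, 21] -> max=21
step 6: append 16 -> window=[3, 11, 21, 16] -> max=21
step 7: append 8 -> window=[11, 21, 16, 8] -> max=21
step 8: append 23 -> window=[21, 16, 8, 23] -> max=23
step 9: append 4 -> window=[16, 8, 23, 4] -> max=23
step 10: append 0 -> window=[8, 23, 4, 0] -> max=23
step 11: append 14 -> window=[23, 4, 0, 14] -> max=23
step 12: append 10 -> window=[4, 0, 14, 10] -> max=14
step 13: append 7 -> window=[0, 14, 10, 7] -> max=14
step 14: append 23 -> window=[14, 10, 7, 23] -> max=23
step 15: append 10 -> window=[10, 7, 23, 10] -> max=23
step 16: append 19 -> window=[7, 23, 10, 19] -> max=23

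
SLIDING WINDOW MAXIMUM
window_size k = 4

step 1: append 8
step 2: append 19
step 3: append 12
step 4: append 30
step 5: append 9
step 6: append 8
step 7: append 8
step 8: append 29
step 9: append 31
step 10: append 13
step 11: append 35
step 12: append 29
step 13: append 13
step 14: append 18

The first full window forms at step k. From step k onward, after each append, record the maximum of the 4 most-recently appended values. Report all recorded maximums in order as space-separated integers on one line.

step 1: append 8 -> window=[8] (not full yet)
step 2: append 19 -> window=[8, 19] (not full yet)
step 3: append 12 -> window=[8, 19, 12] (not full yet)
step 4: append 30 -> window=[8, 19, 12, 30] -> max=30
step 5: append 9 -> window=[19, 12, 30, 9] -> max=30
step 6: append 8 -> window=[12, 30, 9, 8] -> max=30
step 7: append 8 -> window=[30, 9, 8, 8] -> max=30
step 8: append 29 -> window=[9, 8, 8, 29] -> max=29
step 9: append 31 -> window=[8, 8, 29, 31] -> max=31
step 10: append 13 -> window=[8, 29, 31, 13] -> max=31
step 11: append 35 -> window=[29, 31, 13, 35] -> max=35
step 12: append 29 -> window=[31, 13, 35, 29] -> max=35
step 13: append 13 -> window=[13, 35, 29, 13] -> max=35
step 14: append 18 -> window=[35, 29, 13, 18] -> max=35

Answer: 30 30 30 30 29 31 31 35 35 35 35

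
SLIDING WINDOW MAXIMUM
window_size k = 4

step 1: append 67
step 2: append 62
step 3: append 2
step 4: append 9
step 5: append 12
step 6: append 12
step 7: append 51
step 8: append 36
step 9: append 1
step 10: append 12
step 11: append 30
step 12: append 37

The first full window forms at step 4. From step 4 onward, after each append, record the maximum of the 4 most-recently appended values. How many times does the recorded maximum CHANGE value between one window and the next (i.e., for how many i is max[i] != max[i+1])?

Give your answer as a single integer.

step 1: append 67 -> window=[67] (not full yet)
step 2: append 62 -> window=[67, 62] (not full yet)
step 3: append 2 -> window=[67, 62, 2] (not full yet)
step 4: append 9 -> window=[67, 62, 2, 9] -> max=67
step 5: append 12 -> window=[62, 2, 9, 12] -> max=62
step 6: append 12 -> window=[2, 9, 12, 12] -> max=12
step 7: append 51 -> window=[9, 12, 12, 51] -> max=51
step 8: append 36 -> window=[12, 12, 51, 36] -> max=51
step 9: append 1 -> window=[12, 51, 36, 1] -> max=51
step 10: append 12 -> window=[51, 36, 1, 12] -> max=51
step 11: append 30 -> window=[36, 1, 12, 30] -> max=36
step 12: append 37 -> window=[1, 12, 30, 37] -> max=37
Recorded maximums: 67 62 12 51 51 51 51 36 37
Changes between consecutive maximums: 5

Answer: 5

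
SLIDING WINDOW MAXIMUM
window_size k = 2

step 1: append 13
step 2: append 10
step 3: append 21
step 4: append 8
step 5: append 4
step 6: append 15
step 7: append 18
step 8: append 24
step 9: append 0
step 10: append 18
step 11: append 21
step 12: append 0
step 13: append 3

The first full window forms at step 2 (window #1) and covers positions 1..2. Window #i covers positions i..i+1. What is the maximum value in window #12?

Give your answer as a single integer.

Answer: 3

Derivation:
step 1: append 13 -> window=[13] (not full yet)
step 2: append 10 -> window=[13, 10] -> max=13
step 3: append 21 -> window=[10, 21] -> max=21
step 4: append 8 -> window=[21, 8] -> max=21
step 5: append 4 -> window=[8, 4] -> max=8
step 6: append 15 -> window=[4, 15] -> max=15
step 7: append 18 -> window=[15, 18] -> max=18
step 8: append 24 -> window=[18, 24] -> max=24
step 9: append 0 -> window=[24, 0] -> max=24
step 10: append 18 -> window=[0, 18] -> max=18
step 11: append 21 -> window=[18, 21] -> max=21
step 12: append 0 -> window=[21, 0] -> max=21
step 13: append 3 -> window=[0, 3] -> max=3
Window #12 max = 3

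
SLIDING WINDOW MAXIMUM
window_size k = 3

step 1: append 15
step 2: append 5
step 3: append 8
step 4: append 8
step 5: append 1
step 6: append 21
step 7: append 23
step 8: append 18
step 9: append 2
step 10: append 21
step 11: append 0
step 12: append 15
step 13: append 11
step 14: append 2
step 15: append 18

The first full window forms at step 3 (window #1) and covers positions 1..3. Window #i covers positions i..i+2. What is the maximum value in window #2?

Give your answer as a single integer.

step 1: append 15 -> window=[15] (not full yet)
step 2: append 5 -> window=[15, 5] (not full yet)
step 3: append 8 -> window=[15, 5, 8] -> max=15
step 4: append 8 -> window=[5, 8, 8] -> max=8
Window #2 max = 8

Answer: 8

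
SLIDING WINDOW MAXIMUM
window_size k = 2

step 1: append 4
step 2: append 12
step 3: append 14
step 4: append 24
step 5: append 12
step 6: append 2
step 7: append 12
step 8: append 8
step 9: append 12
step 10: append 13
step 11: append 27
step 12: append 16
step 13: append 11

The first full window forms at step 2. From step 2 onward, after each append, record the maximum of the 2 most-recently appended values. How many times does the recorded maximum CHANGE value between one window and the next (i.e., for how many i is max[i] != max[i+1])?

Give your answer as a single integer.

step 1: append 4 -> window=[4] (not full yet)
step 2: append 12 -> window=[4, 12] -> max=12
step 3: append 14 -> window=[12, 14] -> max=14
step 4: append 24 -> window=[14, 24] -> max=24
step 5: append 12 -> window=[24, 12] -> max=24
step 6: append 2 -> window=[12, 2] -> max=12
step 7: append 12 -> window=[2, 12] -> max=12
step 8: append 8 -> window=[12, 8] -> max=12
step 9: append 12 -> window=[8, 12] -> max=12
step 10: append 13 -> window=[12, 13] -> max=13
step 11: append 27 -> window=[13, 27] -> max=27
step 12: append 16 -> window=[27, 16] -> max=27
step 13: append 11 -> window=[16, 11] -> max=16
Recorded maximums: 12 14 24 24 12 12 12 12 13 27 27 16
Changes between consecutive maximums: 6

Answer: 6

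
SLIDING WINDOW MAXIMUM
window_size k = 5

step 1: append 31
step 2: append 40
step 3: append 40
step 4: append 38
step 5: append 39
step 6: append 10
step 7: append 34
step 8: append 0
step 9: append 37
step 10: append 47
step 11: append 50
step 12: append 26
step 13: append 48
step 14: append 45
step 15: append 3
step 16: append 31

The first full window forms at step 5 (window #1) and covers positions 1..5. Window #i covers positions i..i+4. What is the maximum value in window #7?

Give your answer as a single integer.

step 1: append 31 -> window=[31] (not full yet)
step 2: append 40 -> window=[31, 40] (not full yet)
step 3: append 40 -> window=[31, 40, 40] (not full yet)
step 4: append 38 -> window=[31, 40, 40, 38] (not full yet)
step 5: append 39 -> window=[31, 40, 40, 38, 39] -> max=40
step 6: append 10 -> window=[40, 40, 38, 39, 10] -> max=40
step 7: append 34 -> window=[40, 38, 39, 10, 34] -> max=40
step 8: append 0 -> window=[38, 39, 10, 34, 0] -> max=39
step 9: append 37 -> window=[39, 10, 34, 0, 37] -> max=39
step 10: append 47 -> window=[10, 34, 0, 37, 47] -> max=47
step 11: append 50 -> window=[34, 0, 37, 47, 50] -> max=50
Window #7 max = 50

Answer: 50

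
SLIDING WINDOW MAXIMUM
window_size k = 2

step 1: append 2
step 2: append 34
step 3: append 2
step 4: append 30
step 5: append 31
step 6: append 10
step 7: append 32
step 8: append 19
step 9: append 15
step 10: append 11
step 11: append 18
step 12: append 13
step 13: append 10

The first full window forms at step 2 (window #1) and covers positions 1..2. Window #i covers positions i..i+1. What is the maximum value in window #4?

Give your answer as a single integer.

Answer: 31

Derivation:
step 1: append 2 -> window=[2] (not full yet)
step 2: append 34 -> window=[2, 34] -> max=34
step 3: append 2 -> window=[34, 2] -> max=34
step 4: append 30 -> window=[2, 30] -> max=30
step 5: append 31 -> window=[30, 31] -> max=31
Window #4 max = 31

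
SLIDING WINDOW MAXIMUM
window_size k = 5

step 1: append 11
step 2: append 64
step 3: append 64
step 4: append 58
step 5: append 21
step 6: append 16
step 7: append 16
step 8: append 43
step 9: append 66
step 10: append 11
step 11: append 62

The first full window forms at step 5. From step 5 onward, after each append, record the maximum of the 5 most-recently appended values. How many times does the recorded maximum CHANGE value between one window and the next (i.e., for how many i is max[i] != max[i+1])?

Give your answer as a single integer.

Answer: 2

Derivation:
step 1: append 11 -> window=[11] (not full yet)
step 2: append 64 -> window=[11, 64] (not full yet)
step 3: append 64 -> window=[11, 64, 64] (not full yet)
step 4: append 58 -> window=[11, 64, 64, 58] (not full yet)
step 5: append 21 -> window=[11, 64, 64, 58, 21] -> max=64
step 6: append 16 -> window=[64, 64, 58, 21, 16] -> max=64
step 7: append 16 -> window=[64, 58, 21, 16, 16] -> max=64
step 8: append 43 -> window=[58, 21, 16, 16, 43] -> max=58
step 9: append 66 -> window=[21, 16, 16, 43, 66] -> max=66
step 10: append 11 -> window=[16, 16, 43, 66, 11] -> max=66
step 11: append 62 -> window=[16, 43, 66, 11, 62] -> max=66
Recorded maximums: 64 64 64 58 66 66 66
Changes between consecutive maximums: 2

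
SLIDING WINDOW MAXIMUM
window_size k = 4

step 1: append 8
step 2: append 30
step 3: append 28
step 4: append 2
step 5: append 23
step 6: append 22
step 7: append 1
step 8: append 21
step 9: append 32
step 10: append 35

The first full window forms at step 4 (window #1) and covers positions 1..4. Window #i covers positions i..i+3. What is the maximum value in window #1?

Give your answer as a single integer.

step 1: append 8 -> window=[8] (not full yet)
step 2: append 30 -> window=[8, 30] (not full yet)
step 3: append 28 -> window=[8, 30, 28] (not full yet)
step 4: append 2 -> window=[8, 30, 28, 2] -> max=30
Window #1 max = 30

Answer: 30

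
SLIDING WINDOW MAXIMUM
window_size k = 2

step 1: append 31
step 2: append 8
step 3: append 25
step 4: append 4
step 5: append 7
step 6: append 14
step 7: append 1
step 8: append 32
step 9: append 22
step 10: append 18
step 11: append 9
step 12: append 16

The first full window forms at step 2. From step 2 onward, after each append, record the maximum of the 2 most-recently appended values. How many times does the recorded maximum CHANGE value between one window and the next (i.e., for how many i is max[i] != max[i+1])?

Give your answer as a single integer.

step 1: append 31 -> window=[31] (not full yet)
step 2: append 8 -> window=[31, 8] -> max=31
step 3: append 25 -> window=[8, 25] -> max=25
step 4: append 4 -> window=[25, 4] -> max=25
step 5: append 7 -> window=[4, 7] -> max=7
step 6: append 14 -> window=[7, 14] -> max=14
step 7: append 1 -> window=[14, 1] -> max=14
step 8: append 32 -> window=[1, 32] -> max=32
step 9: append 22 -> window=[32, 22] -> max=32
step 10: append 18 -> window=[22, 18] -> max=22
step 11: append 9 -> window=[18, 9] -> max=18
step 12: append 16 -> window=[9, 16] -> max=16
Recorded maximums: 31 25 25 7 14 14 32 32 22 18 16
Changes between consecutive maximums: 7

Answer: 7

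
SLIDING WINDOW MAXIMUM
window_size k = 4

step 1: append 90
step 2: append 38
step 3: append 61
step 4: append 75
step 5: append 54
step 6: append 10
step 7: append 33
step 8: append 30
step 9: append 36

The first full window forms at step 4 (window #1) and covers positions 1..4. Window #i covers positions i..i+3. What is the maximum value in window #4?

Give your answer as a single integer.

Answer: 75

Derivation:
step 1: append 90 -> window=[90] (not full yet)
step 2: append 38 -> window=[90, 38] (not full yet)
step 3: append 61 -> window=[90, 38, 61] (not full yet)
step 4: append 75 -> window=[90, 38, 61, 75] -> max=90
step 5: append 54 -> window=[38, 61, 75, 54] -> max=75
step 6: append 10 -> window=[61, 75, 54, 10] -> max=75
step 7: append 33 -> window=[75, 54, 10, 33] -> max=75
Window #4 max = 75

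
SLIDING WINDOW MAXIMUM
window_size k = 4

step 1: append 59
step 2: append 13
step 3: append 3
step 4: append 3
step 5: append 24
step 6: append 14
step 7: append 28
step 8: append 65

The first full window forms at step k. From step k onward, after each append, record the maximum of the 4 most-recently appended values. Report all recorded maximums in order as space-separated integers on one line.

step 1: append 59 -> window=[59] (not full yet)
step 2: append 13 -> window=[59, 13] (not full yet)
step 3: append 3 -> window=[59, 13, 3] (not full yet)
step 4: append 3 -> window=[59, 13, 3, 3] -> max=59
step 5: append 24 -> window=[13, 3, 3, 24] -> max=24
step 6: append 14 -> window=[3, 3, 24, 14] -> max=24
step 7: append 28 -> window=[3, 24, 14, 28] -> max=28
step 8: append 65 -> window=[24, 14, 28, 65] -> max=65

Answer: 59 24 24 28 65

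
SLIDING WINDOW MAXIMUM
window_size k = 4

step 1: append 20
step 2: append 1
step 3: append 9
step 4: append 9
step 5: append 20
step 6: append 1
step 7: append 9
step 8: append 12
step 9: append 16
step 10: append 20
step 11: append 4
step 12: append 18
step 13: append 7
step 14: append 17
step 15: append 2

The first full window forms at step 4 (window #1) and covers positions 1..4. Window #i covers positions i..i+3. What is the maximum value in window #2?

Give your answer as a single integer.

step 1: append 20 -> window=[20] (not full yet)
step 2: append 1 -> window=[20, 1] (not full yet)
step 3: append 9 -> window=[20, 1, 9] (not full yet)
step 4: append 9 -> window=[20, 1, 9, 9] -> max=20
step 5: append 20 -> window=[1, 9, 9, 20] -> max=20
Window #2 max = 20

Answer: 20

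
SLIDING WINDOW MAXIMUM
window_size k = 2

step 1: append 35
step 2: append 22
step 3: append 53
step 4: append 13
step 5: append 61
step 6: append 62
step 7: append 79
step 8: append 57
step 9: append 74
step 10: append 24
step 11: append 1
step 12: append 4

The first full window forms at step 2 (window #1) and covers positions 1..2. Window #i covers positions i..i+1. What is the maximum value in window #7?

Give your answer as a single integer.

Answer: 79

Derivation:
step 1: append 35 -> window=[35] (not full yet)
step 2: append 22 -> window=[35, 22] -> max=35
step 3: append 53 -> window=[22, 53] -> max=53
step 4: append 13 -> window=[53, 13] -> max=53
step 5: append 61 -> window=[13, 61] -> max=61
step 6: append 62 -> window=[61, 62] -> max=62
step 7: append 79 -> window=[62, 79] -> max=79
step 8: append 57 -> window=[79, 57] -> max=79
Window #7 max = 79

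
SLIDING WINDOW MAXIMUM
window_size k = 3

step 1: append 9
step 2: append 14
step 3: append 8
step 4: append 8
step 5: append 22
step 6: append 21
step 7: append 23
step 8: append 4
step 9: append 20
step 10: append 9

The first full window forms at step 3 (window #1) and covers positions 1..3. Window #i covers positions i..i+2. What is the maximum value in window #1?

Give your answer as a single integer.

step 1: append 9 -> window=[9] (not full yet)
step 2: append 14 -> window=[9, 14] (not full yet)
step 3: append 8 -> window=[9, 14, 8] -> max=14
Window #1 max = 14

Answer: 14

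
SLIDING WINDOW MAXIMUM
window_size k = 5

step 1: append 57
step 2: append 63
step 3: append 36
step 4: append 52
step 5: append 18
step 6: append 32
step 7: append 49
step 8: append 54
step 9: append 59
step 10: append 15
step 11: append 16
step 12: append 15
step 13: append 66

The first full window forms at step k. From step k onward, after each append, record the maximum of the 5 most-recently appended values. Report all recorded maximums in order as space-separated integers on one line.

step 1: append 57 -> window=[57] (not full yet)
step 2: append 63 -> window=[57, 63] (not full yet)
step 3: append 36 -> window=[57, 63, 36] (not full yet)
step 4: append 52 -> window=[57, 63, 36, 52] (not full yet)
step 5: append 18 -> window=[57, 63, 36, 52, 18] -> max=63
step 6: append 32 -> window=[63, 36, 52, 18, 32] -> max=63
step 7: append 49 -> window=[36, 52, 18, 32, 49] -> max=52
step 8: append 54 -> window=[52, 18, 32, 49, 54] -> max=54
step 9: append 59 -> window=[18, 32, 49, 54, 59] -> max=59
step 10: append 15 -> window=[32, 49, 54, 59, 15] -> max=59
step 11: append 16 -> window=[49, 54, 59, 15, 16] -> max=59
step 12: append 15 -> window=[54, 59, 15, 16, 15] -> max=59
step 13: append 66 -> window=[59, 15, 16, 15, 66] -> max=66

Answer: 63 63 52 54 59 59 59 59 66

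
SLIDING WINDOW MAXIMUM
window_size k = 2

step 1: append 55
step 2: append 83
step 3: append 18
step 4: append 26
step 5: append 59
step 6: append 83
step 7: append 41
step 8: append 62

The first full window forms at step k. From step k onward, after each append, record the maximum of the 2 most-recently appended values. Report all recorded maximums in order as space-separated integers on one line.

Answer: 83 83 26 59 83 83 62

Derivation:
step 1: append 55 -> window=[55] (not full yet)
step 2: append 83 -> window=[55, 83] -> max=83
step 3: append 18 -> window=[83, 18] -> max=83
step 4: append 26 -> window=[18, 26] -> max=26
step 5: append 59 -> window=[26, 59] -> max=59
step 6: append 83 -> window=[59, 83] -> max=83
step 7: append 41 -> window=[83, 41] -> max=83
step 8: append 62 -> window=[41, 62] -> max=62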